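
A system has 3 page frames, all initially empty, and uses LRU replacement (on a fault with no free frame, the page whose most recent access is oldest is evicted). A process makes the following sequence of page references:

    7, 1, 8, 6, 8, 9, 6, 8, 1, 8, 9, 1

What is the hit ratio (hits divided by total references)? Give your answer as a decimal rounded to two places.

0.42

7 -> fault, frames [7]
1 -> fault, frames [7, 1]
8 -> fault, frames [7, 1, 8]
6 -> fault, evict 7, frames [1, 8, 6]
8 -> hit
9 -> fault, evict 1, frames [6, 8, 9]
6 -> hit
8 -> hit
1 -> fault, evict 9, frames [6, 8, 1]
8 -> hit
9 -> fault, evict 6, frames [1, 8, 9]
1 -> hit
Hits: 5 of 12 references → 5/12 = 0.4167.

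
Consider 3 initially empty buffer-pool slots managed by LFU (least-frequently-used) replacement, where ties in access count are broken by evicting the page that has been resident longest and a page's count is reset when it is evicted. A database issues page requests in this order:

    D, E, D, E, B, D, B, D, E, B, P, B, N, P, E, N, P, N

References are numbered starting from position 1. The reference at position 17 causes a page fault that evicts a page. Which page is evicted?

pos 1: D -> fault, frames {D}
pos 2: E -> fault, frames {D,E}
pos 3: D -> hit
pos 4: E -> hit
pos 5: B -> fault, frames {D,E,B}
pos 6: D -> hit
pos 7: B -> hit
pos 8: D -> hit
pos 9: E -> hit
pos 10: B -> hit
pos 11: P -> fault, evict E, frames {D,B,P}
pos 12: B -> hit
pos 13: N -> fault, evict P, frames {D,B,N}
pos 14: P -> fault, evict N, frames {D,B,P}
pos 15: E -> fault, evict P, frames {D,B,E}
pos 16: N -> fault, evict E, frames {D,B,N}
pos 17: P -> fault, evict N, frames {D,B,P}
At position 17, page N is evicted.

N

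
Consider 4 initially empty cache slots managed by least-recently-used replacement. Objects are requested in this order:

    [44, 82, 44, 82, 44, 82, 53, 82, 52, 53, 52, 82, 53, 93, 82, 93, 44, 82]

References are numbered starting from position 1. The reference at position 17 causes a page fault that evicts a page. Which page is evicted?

pos 1: 44 -> miss, frames {44}
pos 2: 82 -> miss, frames {44,82}
pos 3: 44 -> hit
pos 4: 82 -> hit
pos 5: 44 -> hit
pos 6: 82 -> hit
pos 7: 53 -> miss, frames {44,82,53}
pos 8: 82 -> hit
pos 9: 52 -> miss, frames {44,53,82,52}
pos 10: 53 -> hit
pos 11: 52 -> hit
pos 12: 82 -> hit
pos 13: 53 -> hit
pos 14: 93 -> miss, evict 44, frames {52,82,53,93}
pos 15: 82 -> hit
pos 16: 93 -> hit
pos 17: 44 -> miss, evict 52, frames {53,82,93,44}
At position 17, page 52 is evicted.

52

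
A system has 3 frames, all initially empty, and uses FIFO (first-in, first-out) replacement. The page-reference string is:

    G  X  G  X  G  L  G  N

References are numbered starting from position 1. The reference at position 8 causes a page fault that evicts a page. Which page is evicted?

G

pos 1: G -> fault, frames [G]
pos 2: X -> fault, frames [G, X]
pos 3: G -> hit
pos 4: X -> hit
pos 5: G -> hit
pos 6: L -> fault, frames [G, X, L]
pos 7: G -> hit
pos 8: N -> fault, evict G, frames [X, L, N]
At position 8, page G is evicted.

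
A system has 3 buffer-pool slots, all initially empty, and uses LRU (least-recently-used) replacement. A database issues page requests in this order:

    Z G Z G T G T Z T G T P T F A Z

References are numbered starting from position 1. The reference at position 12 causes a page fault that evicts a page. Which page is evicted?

Z

pos 1: Z: fault, frames (Z)
pos 2: G: fault, frames (Z G)
pos 3: Z: hit
pos 4: G: hit
pos 5: T: fault, frames (Z G T)
pos 6: G: hit
pos 7: T: hit
pos 8: Z: hit
pos 9: T: hit
pos 10: G: hit
pos 11: T: hit
pos 12: P: fault, evict Z, frames (G T P)
At position 12, page Z is evicted.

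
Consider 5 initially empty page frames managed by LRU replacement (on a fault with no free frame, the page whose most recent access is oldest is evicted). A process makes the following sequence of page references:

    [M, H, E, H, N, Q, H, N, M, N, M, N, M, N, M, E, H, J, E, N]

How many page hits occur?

M: fault, frames (M)
H: fault, frames (M H)
E: fault, frames (M H E)
H: hit
N: fault, frames (M E H N)
Q: fault, frames (M E H N Q)
H: hit
N: hit
M: hit
N: hit
M: hit
N: hit
M: hit
N: hit
M: hit
E: hit
H: hit
J: fault, evict Q, frames (N M E H J)
E: hit
N: hit
Hits: 14.

14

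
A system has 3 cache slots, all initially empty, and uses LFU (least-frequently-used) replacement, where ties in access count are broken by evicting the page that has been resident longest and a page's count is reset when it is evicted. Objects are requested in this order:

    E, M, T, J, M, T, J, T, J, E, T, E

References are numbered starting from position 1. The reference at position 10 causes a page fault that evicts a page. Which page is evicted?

M

pos 1: E -> miss, frames [E]
pos 2: M -> miss, frames [E, M]
pos 3: T -> miss, frames [E, M, T]
pos 4: J -> miss, evict E, frames [M, T, J]
pos 5: M -> hit
pos 6: T -> hit
pos 7: J -> hit
pos 8: T -> hit
pos 9: J -> hit
pos 10: E -> miss, evict M, frames [T, J, E]
At position 10, page M is evicted.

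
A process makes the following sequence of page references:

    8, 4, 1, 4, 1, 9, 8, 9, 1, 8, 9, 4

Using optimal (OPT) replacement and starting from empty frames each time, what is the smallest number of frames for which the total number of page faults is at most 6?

3

f=1: 12 faults
f=2: 8 faults
f=3: 5 faults
f=4: 4 faults
Smallest f with faults ≤ 6 is 3.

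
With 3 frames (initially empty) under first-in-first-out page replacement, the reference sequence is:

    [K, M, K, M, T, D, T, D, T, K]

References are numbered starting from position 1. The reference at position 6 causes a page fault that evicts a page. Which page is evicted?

K

pos 1: K -> fault, frames {K}
pos 2: M -> fault, frames {K,M}
pos 3: K -> hit
pos 4: M -> hit
pos 5: T -> fault, frames {K,M,T}
pos 6: D -> fault, evict K, frames {M,T,D}
At position 6, page K is evicted.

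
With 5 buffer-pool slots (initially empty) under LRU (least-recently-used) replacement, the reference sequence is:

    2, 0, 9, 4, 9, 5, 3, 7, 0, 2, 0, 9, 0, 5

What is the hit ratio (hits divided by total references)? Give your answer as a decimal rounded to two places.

0.21

2 -> miss, frames [2]
0 -> miss, frames [2, 0]
9 -> miss, frames [2, 0, 9]
4 -> miss, frames [2, 0, 9, 4]
9 -> hit
5 -> miss, frames [2, 0, 4, 9, 5]
3 -> miss, evict 2, frames [0, 4, 9, 5, 3]
7 -> miss, evict 0, frames [4, 9, 5, 3, 7]
0 -> miss, evict 4, frames [9, 5, 3, 7, 0]
2 -> miss, evict 9, frames [5, 3, 7, 0, 2]
0 -> hit
9 -> miss, evict 5, frames [3, 7, 2, 0, 9]
0 -> hit
5 -> miss, evict 3, frames [7, 2, 9, 0, 5]
Hits: 3 of 14 references → 3/14 = 0.2143.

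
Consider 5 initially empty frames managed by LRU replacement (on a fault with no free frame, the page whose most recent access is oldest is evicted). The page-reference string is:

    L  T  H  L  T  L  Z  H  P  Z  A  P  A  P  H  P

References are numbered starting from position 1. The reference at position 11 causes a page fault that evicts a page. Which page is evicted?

T

pos 1: L -> fault, frames {L}
pos 2: T -> fault, frames {L,T}
pos 3: H -> fault, frames {L,T,H}
pos 4: L -> hit
pos 5: T -> hit
pos 6: L -> hit
pos 7: Z -> fault, frames {H,T,L,Z}
pos 8: H -> hit
pos 9: P -> fault, frames {T,L,Z,H,P}
pos 10: Z -> hit
pos 11: A -> fault, evict T, frames {L,H,P,Z,A}
At position 11, page T is evicted.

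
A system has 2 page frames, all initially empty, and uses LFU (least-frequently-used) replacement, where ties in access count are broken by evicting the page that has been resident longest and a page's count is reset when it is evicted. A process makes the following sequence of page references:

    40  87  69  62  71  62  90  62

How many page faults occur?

6

40: miss, frames {40}
87: miss, frames {40,87}
69: miss, evict 40, frames {87,69}
62: miss, evict 87, frames {69,62}
71: miss, evict 69, frames {62,71}
62: hit
90: miss, evict 71, frames {62,90}
62: hit
Page faults: 6.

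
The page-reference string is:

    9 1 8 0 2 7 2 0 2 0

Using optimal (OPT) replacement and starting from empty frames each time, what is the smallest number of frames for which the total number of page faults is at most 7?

f=1: 10 faults
f=2: 7 faults
f=3: 6 faults
f=4: 6 faults
f=5: 6 faults
f=6: 6 faults
Smallest f with faults ≤ 7 is 2.

2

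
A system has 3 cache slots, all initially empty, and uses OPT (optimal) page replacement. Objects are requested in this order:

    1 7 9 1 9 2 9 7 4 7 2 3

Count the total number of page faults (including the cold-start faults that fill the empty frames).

1 → miss, frames [1]
7 → miss, frames [1, 7]
9 → miss, frames [1, 7, 9]
1 → hit
9 → hit
2 → miss, evict 1, frames [7, 9, 2]
9 → hit
7 → hit
4 → miss, evict 9, frames [7, 2, 4]
7 → hit
2 → hit
3 → miss, evict 4, frames [7, 2, 3]
Page faults: 6.

6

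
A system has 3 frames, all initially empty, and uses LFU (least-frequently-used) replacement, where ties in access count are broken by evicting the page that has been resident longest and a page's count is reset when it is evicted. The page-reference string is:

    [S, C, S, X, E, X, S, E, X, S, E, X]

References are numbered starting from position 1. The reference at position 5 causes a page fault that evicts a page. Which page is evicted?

C

pos 1: S -> fault, frames {S}
pos 2: C -> fault, frames {S,C}
pos 3: S -> hit
pos 4: X -> fault, frames {S,C,X}
pos 5: E -> fault, evict C, frames {S,X,E}
At position 5, page C is evicted.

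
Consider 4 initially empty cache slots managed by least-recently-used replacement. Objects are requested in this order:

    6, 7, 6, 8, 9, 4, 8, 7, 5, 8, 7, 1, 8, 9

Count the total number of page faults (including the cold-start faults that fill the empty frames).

6 -> fault, frames {6}
7 -> fault, frames {6,7}
6 -> hit
8 -> fault, frames {7,6,8}
9 -> fault, frames {7,6,8,9}
4 -> fault, evict 7, frames {6,8,9,4}
8 -> hit
7 -> fault, evict 6, frames {9,4,8,7}
5 -> fault, evict 9, frames {4,8,7,5}
8 -> hit
7 -> hit
1 -> fault, evict 4, frames {5,8,7,1}
8 -> hit
9 -> fault, evict 5, frames {7,1,8,9}
Page faults: 9.

9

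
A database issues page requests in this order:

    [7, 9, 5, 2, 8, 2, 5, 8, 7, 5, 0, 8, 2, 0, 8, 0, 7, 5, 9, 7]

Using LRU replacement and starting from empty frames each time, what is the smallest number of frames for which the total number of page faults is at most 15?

3

f=1: 20 faults
f=2: 18 faults
f=3: 12 faults
f=4: 11 faults
f=5: 7 faults
f=6: 6 faults
Smallest f with faults ≤ 15 is 3.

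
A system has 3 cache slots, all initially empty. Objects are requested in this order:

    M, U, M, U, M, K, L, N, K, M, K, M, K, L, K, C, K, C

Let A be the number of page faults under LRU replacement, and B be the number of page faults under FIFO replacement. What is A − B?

Under LRU: F F . . . F F F . F . . . F . F . . → 8 faults.
Under FIFO: F F . . . F F F . F F . . F . F . . → 9 faults.
A − B = 8 − 9 = -1.

-1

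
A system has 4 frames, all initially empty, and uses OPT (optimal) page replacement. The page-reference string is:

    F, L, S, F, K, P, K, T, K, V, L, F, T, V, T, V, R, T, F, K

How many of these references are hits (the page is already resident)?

11

F → fault, frames {F}
L → fault, frames {F,L}
S → fault, frames {F,L,S}
F → hit
K → fault, frames {F,L,S,K}
P → fault, evict S, frames {F,L,K,P}
K → hit
T → fault, evict P, frames {F,L,K,T}
K → hit
V → fault, evict K, frames {F,L,T,V}
L → hit
F → hit
T → hit
V → hit
T → hit
V → hit
R → fault, evict V, frames {F,L,T,R}
T → hit
F → hit
K → fault, evict R, frames {F,L,T,K}
Hits: 11.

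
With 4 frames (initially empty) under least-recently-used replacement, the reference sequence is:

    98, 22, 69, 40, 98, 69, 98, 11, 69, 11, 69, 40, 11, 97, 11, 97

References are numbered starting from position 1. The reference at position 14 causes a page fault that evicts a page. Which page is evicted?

pos 1: 98 -> fault, frames [98]
pos 2: 22 -> fault, frames [98, 22]
pos 3: 69 -> fault, frames [98, 22, 69]
pos 4: 40 -> fault, frames [98, 22, 69, 40]
pos 5: 98 -> hit
pos 6: 69 -> hit
pos 7: 98 -> hit
pos 8: 11 -> fault, evict 22, frames [40, 69, 98, 11]
pos 9: 69 -> hit
pos 10: 11 -> hit
pos 11: 69 -> hit
pos 12: 40 -> hit
pos 13: 11 -> hit
pos 14: 97 -> fault, evict 98, frames [69, 40, 11, 97]
At position 14, page 98 is evicted.

98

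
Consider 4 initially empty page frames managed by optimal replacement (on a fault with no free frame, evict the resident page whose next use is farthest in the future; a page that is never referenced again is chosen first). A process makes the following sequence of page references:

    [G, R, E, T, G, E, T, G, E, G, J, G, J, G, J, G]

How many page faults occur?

5

G → fault, frames {G}
R → fault, frames {G,R}
E → fault, frames {G,R,E}
T → fault, frames {G,R,E,T}
G → hit
E → hit
T → hit
G → hit
E → hit
G → hit
J → fault, evict T, frames {G,R,E,J}
G → hit
J → hit
G → hit
J → hit
G → hit
Page faults: 5.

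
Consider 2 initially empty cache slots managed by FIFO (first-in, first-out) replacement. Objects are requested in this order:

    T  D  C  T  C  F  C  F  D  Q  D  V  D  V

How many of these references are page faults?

T: miss, frames {T}
D: miss, frames {T,D}
C: miss, evict T, frames {D,C}
T: miss, evict D, frames {C,T}
C: hit
F: miss, evict C, frames {T,F}
C: miss, evict T, frames {F,C}
F: hit
D: miss, evict F, frames {C,D}
Q: miss, evict C, frames {D,Q}
D: hit
V: miss, evict D, frames {Q,V}
D: miss, evict Q, frames {V,D}
V: hit
Page faults: 10.

10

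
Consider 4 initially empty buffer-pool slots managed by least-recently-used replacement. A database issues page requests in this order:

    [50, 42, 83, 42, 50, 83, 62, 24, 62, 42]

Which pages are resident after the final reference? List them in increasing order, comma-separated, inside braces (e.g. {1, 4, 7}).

50 -> fault, frames {50}
42 -> fault, frames {50,42}
83 -> fault, frames {50,42,83}
42 -> hit
50 -> hit
83 -> hit
62 -> fault, frames {42,50,83,62}
24 -> fault, evict 42, frames {50,83,62,24}
62 -> hit
42 -> fault, evict 50, frames {83,24,62,42}

{24, 42, 62, 83}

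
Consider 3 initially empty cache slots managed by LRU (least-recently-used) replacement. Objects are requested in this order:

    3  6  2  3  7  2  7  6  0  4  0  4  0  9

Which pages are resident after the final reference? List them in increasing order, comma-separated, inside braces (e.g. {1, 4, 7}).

3 -> miss, frames [3]
6 -> miss, frames [3, 6]
2 -> miss, frames [3, 6, 2]
3 -> hit
7 -> miss, evict 6, frames [2, 3, 7]
2 -> hit
7 -> hit
6 -> miss, evict 3, frames [2, 7, 6]
0 -> miss, evict 2, frames [7, 6, 0]
4 -> miss, evict 7, frames [6, 0, 4]
0 -> hit
4 -> hit
0 -> hit
9 -> miss, evict 6, frames [4, 0, 9]

{0, 4, 9}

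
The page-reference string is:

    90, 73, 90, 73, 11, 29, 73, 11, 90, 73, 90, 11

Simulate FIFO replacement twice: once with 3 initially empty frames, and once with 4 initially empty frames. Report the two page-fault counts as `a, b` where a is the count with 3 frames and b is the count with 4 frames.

3 frames: F F . . F F . . F F . F → 7 faults.
4 frames: F F . . F F . . . . . . → 4 faults.
4 < 7: adding a frame reduced faults, as is typical.

7, 4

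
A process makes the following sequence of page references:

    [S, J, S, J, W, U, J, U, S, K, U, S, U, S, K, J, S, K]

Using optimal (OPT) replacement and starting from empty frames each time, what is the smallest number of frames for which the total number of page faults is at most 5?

4

f=1: 18 faults
f=2: 10 faults
f=3: 6 faults
f=4: 5 faults
f=5: 5 faults
Smallest f with faults ≤ 5 is 4.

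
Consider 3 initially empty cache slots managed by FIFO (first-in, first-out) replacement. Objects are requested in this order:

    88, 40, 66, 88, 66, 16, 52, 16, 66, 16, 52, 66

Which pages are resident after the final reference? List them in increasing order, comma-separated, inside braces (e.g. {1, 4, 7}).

{16, 52, 66}

88 → miss, frames {88}
40 → miss, frames {88,40}
66 → miss, frames {88,40,66}
88 → hit
66 → hit
16 → miss, evict 88, frames {40,66,16}
52 → miss, evict 40, frames {66,16,52}
16 → hit
66 → hit
16 → hit
52 → hit
66 → hit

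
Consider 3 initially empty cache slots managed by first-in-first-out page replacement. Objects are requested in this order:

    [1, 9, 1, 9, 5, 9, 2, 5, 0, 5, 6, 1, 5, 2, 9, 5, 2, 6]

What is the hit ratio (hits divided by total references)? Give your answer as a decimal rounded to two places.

0.39

1 → fault, frames {1}
9 → fault, frames {1,9}
1 → hit
9 → hit
5 → fault, frames {1,9,5}
9 → hit
2 → fault, evict 1, frames {9,5,2}
5 → hit
0 → fault, evict 9, frames {5,2,0}
5 → hit
6 → fault, evict 5, frames {2,0,6}
1 → fault, evict 2, frames {0,6,1}
5 → fault, evict 0, frames {6,1,5}
2 → fault, evict 6, frames {1,5,2}
9 → fault, evict 1, frames {5,2,9}
5 → hit
2 → hit
6 → fault, evict 5, frames {2,9,6}
Hits: 7 of 18 references → 7/18 = 0.3889.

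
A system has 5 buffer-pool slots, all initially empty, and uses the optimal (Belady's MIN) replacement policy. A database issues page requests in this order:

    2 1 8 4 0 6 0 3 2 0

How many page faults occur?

7

2 → fault, frames {2}
1 → fault, frames {2,1}
8 → fault, frames {2,1,8}
4 → fault, frames {2,1,8,4}
0 → fault, frames {2,1,8,4,0}
6 → fault, evict 4, frames {2,1,8,0,6}
0 → hit
3 → fault, evict 6, frames {2,1,8,0,3}
2 → hit
0 → hit
Page faults: 7.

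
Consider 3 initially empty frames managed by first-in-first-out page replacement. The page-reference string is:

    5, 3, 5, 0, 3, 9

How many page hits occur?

5 → miss, frames (5)
3 → miss, frames (5 3)
5 → hit
0 → miss, frames (5 3 0)
3 → hit
9 → miss, evict 5, frames (3 0 9)
Hits: 2.

2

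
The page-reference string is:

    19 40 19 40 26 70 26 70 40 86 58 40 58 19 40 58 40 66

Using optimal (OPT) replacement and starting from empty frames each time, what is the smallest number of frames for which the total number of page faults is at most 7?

f=1: 18 faults
f=2: 10 faults
f=3: 8 faults
f=4: 7 faults
f=5: 7 faults
f=6: 7 faults
f=7: 7 faults
Smallest f with faults ≤ 7 is 4.

4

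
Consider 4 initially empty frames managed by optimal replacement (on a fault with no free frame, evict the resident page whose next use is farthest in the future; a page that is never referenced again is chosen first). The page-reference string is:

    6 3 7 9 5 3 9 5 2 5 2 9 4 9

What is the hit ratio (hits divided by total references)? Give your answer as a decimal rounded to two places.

6 -> miss, frames (6)
3 -> miss, frames (6 3)
7 -> miss, frames (6 3 7)
9 -> miss, frames (6 3 7 9)
5 -> miss, evict 7, frames (6 3 9 5)
3 -> hit
9 -> hit
5 -> hit
2 -> miss, evict 3, frames (6 9 5 2)
5 -> hit
2 -> hit
9 -> hit
4 -> miss, evict 2, frames (6 9 5 4)
9 -> hit
Hits: 7 of 14 references → 7/14 = 0.5000.

0.50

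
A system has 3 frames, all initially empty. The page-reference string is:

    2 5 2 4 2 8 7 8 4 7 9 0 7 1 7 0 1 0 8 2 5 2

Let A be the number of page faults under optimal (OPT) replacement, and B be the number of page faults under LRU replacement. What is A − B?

-1

Under OPT: F F . F . F F . . . F F . F . . . . F F F . → 11 faults.
Under LRU: F F . F . F F . F . F F . F . . . . F F F . → 12 faults.
A − B = 11 − 12 = -1.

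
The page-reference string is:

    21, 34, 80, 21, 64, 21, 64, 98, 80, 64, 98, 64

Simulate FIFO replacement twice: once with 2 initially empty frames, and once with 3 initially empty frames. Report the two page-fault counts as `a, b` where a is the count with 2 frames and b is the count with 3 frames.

2 frames: F F F F F . . F F F F . → 9 faults.
3 frames: F F F . F F . F F F . . → 8 faults.
8 < 9: adding a frame reduced faults, as is typical.

9, 8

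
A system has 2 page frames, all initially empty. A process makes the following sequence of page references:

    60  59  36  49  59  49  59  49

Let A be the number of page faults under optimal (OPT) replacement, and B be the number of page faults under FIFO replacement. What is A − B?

-1

Under OPT: F F F F . . . . → 4 faults.
Under FIFO: F F F F F . . . → 5 faults.
A − B = 4 − 5 = -1.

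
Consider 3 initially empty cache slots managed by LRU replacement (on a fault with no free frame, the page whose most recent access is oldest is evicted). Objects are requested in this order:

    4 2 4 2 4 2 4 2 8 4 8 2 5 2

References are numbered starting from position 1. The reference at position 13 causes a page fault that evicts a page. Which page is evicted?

4

pos 1: 4 → miss, frames {4}
pos 2: 2 → miss, frames {4,2}
pos 3: 4 → hit
pos 4: 2 → hit
pos 5: 4 → hit
pos 6: 2 → hit
pos 7: 4 → hit
pos 8: 2 → hit
pos 9: 8 → miss, frames {4,2,8}
pos 10: 4 → hit
pos 11: 8 → hit
pos 12: 2 → hit
pos 13: 5 → miss, evict 4, frames {8,2,5}
At position 13, page 4 is evicted.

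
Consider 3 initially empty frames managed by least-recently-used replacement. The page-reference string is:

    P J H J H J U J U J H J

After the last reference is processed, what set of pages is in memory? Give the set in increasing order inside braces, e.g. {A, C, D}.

{H, J, U}

P: miss, frames [P]
J: miss, frames [P, J]
H: miss, frames [P, J, H]
J: hit
H: hit
J: hit
U: miss, evict P, frames [H, J, U]
J: hit
U: hit
J: hit
H: hit
J: hit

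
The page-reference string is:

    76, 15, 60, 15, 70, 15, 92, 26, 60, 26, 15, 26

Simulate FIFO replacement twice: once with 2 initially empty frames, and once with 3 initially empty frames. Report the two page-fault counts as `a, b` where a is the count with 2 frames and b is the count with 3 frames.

10, 8

2 frames: F F F . F F F F F . F F → 10 faults.
3 frames: F F F . F . F F F . F . → 8 faults.
8 < 10: adding a frame reduced faults, as is typical.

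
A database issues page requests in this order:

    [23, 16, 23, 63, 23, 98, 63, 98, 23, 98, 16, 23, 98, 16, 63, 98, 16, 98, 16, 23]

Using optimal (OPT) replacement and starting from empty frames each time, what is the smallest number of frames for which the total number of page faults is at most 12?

f=1: 20 faults
f=2: 10 faults
f=3: 7 faults
f=4: 4 faults
Smallest f with faults ≤ 12 is 2.

2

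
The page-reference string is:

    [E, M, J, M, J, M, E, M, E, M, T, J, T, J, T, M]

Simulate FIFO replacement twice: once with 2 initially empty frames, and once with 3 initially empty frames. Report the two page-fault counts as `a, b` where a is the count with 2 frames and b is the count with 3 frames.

8, 4

2 frames: F F F . . . F F . . F F . . . F → 8 faults.
3 frames: F F F . . . . . . . F . . . . . → 4 faults.
4 < 8: adding a frame reduced faults, as is typical.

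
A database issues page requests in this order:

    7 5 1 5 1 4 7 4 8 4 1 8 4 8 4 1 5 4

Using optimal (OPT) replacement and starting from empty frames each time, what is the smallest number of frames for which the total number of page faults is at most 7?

3

f=1: 18 faults
f=2: 10 faults
f=3: 6 faults
f=4: 5 faults
f=5: 5 faults
Smallest f with faults ≤ 7 is 3.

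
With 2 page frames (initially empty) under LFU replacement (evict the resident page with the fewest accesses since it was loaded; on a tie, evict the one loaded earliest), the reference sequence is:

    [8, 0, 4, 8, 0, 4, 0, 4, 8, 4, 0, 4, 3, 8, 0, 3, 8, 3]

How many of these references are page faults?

8 -> miss, frames [8]
0 -> miss, frames [8, 0]
4 -> miss, evict 8, frames [0, 4]
8 -> miss, evict 0, frames [4, 8]
0 -> miss, evict 4, frames [8, 0]
4 -> miss, evict 8, frames [0, 4]
0 -> hit
4 -> hit
8 -> miss, evict 0, frames [4, 8]
4 -> hit
0 -> miss, evict 8, frames [4, 0]
4 -> hit
3 -> miss, evict 0, frames [4, 3]
8 -> miss, evict 3, frames [4, 8]
0 -> miss, evict 8, frames [4, 0]
3 -> miss, evict 0, frames [4, 3]
8 -> miss, evict 3, frames [4, 8]
3 -> miss, evict 8, frames [4, 3]
Page faults: 14.

14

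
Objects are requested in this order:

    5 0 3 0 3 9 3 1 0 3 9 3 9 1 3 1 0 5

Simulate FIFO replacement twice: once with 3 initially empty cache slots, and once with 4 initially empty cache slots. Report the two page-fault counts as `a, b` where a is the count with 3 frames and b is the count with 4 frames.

11, 6

3 frames: F F F . . F . F F F F . . F . . F F → 11 faults.
4 frames: F F F . . F . F . . . . . . . . . F → 6 faults.
6 < 11: adding a frame reduced faults, as is typical.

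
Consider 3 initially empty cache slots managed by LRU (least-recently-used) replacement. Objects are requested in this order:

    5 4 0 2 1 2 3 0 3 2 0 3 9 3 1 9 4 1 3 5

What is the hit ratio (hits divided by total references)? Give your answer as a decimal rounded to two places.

5 → miss, frames (5)
4 → miss, frames (5 4)
0 → miss, frames (5 4 0)
2 → miss, evict 5, frames (4 0 2)
1 → miss, evict 4, frames (0 2 1)
2 → hit
3 → miss, evict 0, frames (1 2 3)
0 → miss, evict 1, frames (2 3 0)
3 → hit
2 → hit
0 → hit
3 → hit
9 → miss, evict 2, frames (0 3 9)
3 → hit
1 → miss, evict 0, frames (9 3 1)
9 → hit
4 → miss, evict 3, frames (1 9 4)
1 → hit
3 → miss, evict 9, frames (4 1 3)
5 → miss, evict 4, frames (1 3 5)
Hits: 8 of 20 references → 8/20 = 0.4000.

0.40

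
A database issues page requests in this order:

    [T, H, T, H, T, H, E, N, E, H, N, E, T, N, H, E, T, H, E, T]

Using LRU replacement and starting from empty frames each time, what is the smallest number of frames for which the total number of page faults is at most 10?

f=1: 20 faults
f=2: 15 faults
f=3: 8 faults
f=4: 4 faults
Smallest f with faults ≤ 10 is 3.

3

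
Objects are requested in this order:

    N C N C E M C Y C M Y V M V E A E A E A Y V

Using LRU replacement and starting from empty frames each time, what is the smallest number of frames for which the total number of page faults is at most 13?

f=1: 22 faults
f=2: 14 faults
f=3: 10 faults
f=4: 9 faults
f=5: 7 faults
f=6: 7 faults
f=7: 7 faults
Smallest f with faults ≤ 13 is 3.

3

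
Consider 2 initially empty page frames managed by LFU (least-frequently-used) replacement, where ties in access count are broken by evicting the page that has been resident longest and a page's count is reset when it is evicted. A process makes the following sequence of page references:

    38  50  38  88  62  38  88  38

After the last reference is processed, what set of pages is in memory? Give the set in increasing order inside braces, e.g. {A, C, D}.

38 → fault, frames (38)
50 → fault, frames (38 50)
38 → hit
88 → fault, evict 50, frames (38 88)
62 → fault, evict 88, frames (38 62)
38 → hit
88 → fault, evict 62, frames (38 88)
38 → hit

{38, 88}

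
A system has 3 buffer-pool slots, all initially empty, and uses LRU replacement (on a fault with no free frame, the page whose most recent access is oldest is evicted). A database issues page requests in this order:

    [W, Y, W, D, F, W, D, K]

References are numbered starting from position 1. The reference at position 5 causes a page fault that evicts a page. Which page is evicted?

Y

pos 1: W → miss, frames [W]
pos 2: Y → miss, frames [W, Y]
pos 3: W → hit
pos 4: D → miss, frames [Y, W, D]
pos 5: F → miss, evict Y, frames [W, D, F]
At position 5, page Y is evicted.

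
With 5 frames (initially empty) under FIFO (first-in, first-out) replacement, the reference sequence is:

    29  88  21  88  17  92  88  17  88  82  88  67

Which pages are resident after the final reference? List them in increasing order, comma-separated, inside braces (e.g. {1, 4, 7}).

29 -> fault, frames {29}
88 -> fault, frames {29,88}
21 -> fault, frames {29,88,21}
88 -> hit
17 -> fault, frames {29,88,21,17}
92 -> fault, frames {29,88,21,17,92}
88 -> hit
17 -> hit
88 -> hit
82 -> fault, evict 29, frames {88,21,17,92,82}
88 -> hit
67 -> fault, evict 88, frames {21,17,92,82,67}

{17, 21, 67, 82, 92}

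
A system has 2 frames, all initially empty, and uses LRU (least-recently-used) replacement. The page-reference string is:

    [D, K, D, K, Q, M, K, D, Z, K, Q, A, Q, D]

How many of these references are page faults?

11

D: fault, frames {D}
K: fault, frames {D,K}
D: hit
K: hit
Q: fault, evict D, frames {K,Q}
M: fault, evict K, frames {Q,M}
K: fault, evict Q, frames {M,K}
D: fault, evict M, frames {K,D}
Z: fault, evict K, frames {D,Z}
K: fault, evict D, frames {Z,K}
Q: fault, evict Z, frames {K,Q}
A: fault, evict K, frames {Q,A}
Q: hit
D: fault, evict A, frames {Q,D}
Page faults: 11.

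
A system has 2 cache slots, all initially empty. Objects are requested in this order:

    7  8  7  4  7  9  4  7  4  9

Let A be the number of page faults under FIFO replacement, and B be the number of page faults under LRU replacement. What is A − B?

Under FIFO: F F . F F F F F . F → 8 faults.
Under LRU: F F . F . F F F . F → 7 faults.
A − B = 8 − 7 = 1.

1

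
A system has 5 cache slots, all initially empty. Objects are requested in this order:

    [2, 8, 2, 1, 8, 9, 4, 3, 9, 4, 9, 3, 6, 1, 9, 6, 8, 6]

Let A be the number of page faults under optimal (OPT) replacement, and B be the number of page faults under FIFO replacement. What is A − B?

-1

Under OPT: F F . F . F F F . . . . F . . . . . → 7 faults.
Under FIFO: F F . F . F F F . . . . F . . . F . → 8 faults.
A − B = 7 − 8 = -1.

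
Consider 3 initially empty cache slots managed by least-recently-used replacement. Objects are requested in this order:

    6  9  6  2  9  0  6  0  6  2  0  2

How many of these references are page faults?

6: miss, frames [6]
9: miss, frames [6, 9]
6: hit
2: miss, frames [9, 6, 2]
9: hit
0: miss, evict 6, frames [2, 9, 0]
6: miss, evict 2, frames [9, 0, 6]
0: hit
6: hit
2: miss, evict 9, frames [0, 6, 2]
0: hit
2: hit
Page faults: 6.

6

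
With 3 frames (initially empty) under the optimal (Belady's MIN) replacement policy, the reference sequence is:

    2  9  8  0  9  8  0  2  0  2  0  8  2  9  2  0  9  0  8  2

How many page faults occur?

2: fault, frames {2}
9: fault, frames {2,9}
8: fault, frames {2,9,8}
0: fault, evict 2, frames {9,8,0}
9: hit
8: hit
0: hit
2: fault, evict 9, frames {8,0,2}
0: hit
2: hit
0: hit
8: hit
2: hit
9: fault, evict 8, frames {0,2,9}
2: hit
0: hit
9: hit
0: hit
8: fault, evict 9, frames {0,2,8}
2: hit
Page faults: 7.

7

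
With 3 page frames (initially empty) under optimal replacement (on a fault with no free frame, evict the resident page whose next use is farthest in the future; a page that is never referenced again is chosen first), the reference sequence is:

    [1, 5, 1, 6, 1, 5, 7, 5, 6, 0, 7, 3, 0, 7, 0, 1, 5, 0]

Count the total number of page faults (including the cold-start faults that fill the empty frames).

1: fault, frames [1]
5: fault, frames [1, 5]
1: hit
6: fault, frames [1, 5, 6]
1: hit
5: hit
7: fault, evict 1, frames [5, 6, 7]
5: hit
6: hit
0: fault, evict 6, frames [5, 7, 0]
7: hit
3: fault, evict 5, frames [7, 0, 3]
0: hit
7: hit
0: hit
1: fault, evict 3, frames [7, 0, 1]
5: fault, evict 1, frames [7, 0, 5]
0: hit
Page faults: 8.

8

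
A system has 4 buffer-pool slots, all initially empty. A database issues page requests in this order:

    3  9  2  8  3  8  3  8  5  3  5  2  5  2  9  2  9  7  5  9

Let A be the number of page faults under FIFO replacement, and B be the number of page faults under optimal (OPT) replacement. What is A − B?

4

Under FIFO: F F F F . . . . F F . . . . F F . F F . → 10 faults.
Under OPT: F F F F . . . . F . . . . . . . . F . . → 6 faults.
A − B = 10 − 6 = 4.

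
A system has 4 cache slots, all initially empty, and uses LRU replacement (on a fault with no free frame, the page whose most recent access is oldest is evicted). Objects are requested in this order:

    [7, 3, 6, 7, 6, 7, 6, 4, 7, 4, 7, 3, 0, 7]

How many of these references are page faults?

5

7 → miss, frames {7}
3 → miss, frames {7,3}
6 → miss, frames {7,3,6}
7 → hit
6 → hit
7 → hit
6 → hit
4 → miss, frames {3,7,6,4}
7 → hit
4 → hit
7 → hit
3 → hit
0 → miss, evict 6, frames {4,7,3,0}
7 → hit
Page faults: 5.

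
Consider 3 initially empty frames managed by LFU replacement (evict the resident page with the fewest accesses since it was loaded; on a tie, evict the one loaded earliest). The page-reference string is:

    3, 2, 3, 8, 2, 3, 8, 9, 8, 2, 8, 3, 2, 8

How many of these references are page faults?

5

3: miss, frames {3}
2: miss, frames {3,2}
3: hit
8: miss, frames {3,2,8}
2: hit
3: hit
8: hit
9: miss, evict 2, frames {3,8,9}
8: hit
2: miss, evict 9, frames {3,8,2}
8: hit
3: hit
2: hit
8: hit
Page faults: 5.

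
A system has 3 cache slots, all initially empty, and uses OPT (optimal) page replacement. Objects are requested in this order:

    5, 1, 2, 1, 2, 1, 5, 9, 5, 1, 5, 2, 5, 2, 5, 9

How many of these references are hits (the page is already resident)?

11

5 -> miss, frames [5]
1 -> miss, frames [5, 1]
2 -> miss, frames [5, 1, 2]
1 -> hit
2 -> hit
1 -> hit
5 -> hit
9 -> miss, evict 2, frames [5, 1, 9]
5 -> hit
1 -> hit
5 -> hit
2 -> miss, evict 1, frames [5, 9, 2]
5 -> hit
2 -> hit
5 -> hit
9 -> hit
Hits: 11.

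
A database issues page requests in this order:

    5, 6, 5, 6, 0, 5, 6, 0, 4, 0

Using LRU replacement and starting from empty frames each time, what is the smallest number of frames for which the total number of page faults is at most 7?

2

f=1: 10 faults
f=2: 7 faults
f=3: 4 faults
f=4: 4 faults
Smallest f with faults ≤ 7 is 2.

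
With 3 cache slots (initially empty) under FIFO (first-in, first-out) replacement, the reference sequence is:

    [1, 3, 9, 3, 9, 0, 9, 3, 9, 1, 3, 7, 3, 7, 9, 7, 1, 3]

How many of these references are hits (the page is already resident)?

8

1 → fault, frames [1]
3 → fault, frames [1, 3]
9 → fault, frames [1, 3, 9]
3 → hit
9 → hit
0 → fault, evict 1, frames [3, 9, 0]
9 → hit
3 → hit
9 → hit
1 → fault, evict 3, frames [9, 0, 1]
3 → fault, evict 9, frames [0, 1, 3]
7 → fault, evict 0, frames [1, 3, 7]
3 → hit
7 → hit
9 → fault, evict 1, frames [3, 7, 9]
7 → hit
1 → fault, evict 3, frames [7, 9, 1]
3 → fault, evict 7, frames [9, 1, 3]
Hits: 8.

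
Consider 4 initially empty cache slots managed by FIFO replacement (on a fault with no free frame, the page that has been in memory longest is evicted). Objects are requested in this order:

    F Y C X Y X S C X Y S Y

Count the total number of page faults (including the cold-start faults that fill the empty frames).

5

F -> fault, frames (F)
Y -> fault, frames (F Y)
C -> fault, frames (F Y C)
X -> fault, frames (F Y C X)
Y -> hit
X -> hit
S -> fault, evict F, frames (Y C X S)
C -> hit
X -> hit
Y -> hit
S -> hit
Y -> hit
Page faults: 5.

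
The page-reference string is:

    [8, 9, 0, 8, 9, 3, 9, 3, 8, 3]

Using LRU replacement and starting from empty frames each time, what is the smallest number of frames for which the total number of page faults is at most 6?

3

f=1: 10 faults
f=2: 7 faults
f=3: 4 faults
f=4: 4 faults
Smallest f with faults ≤ 6 is 3.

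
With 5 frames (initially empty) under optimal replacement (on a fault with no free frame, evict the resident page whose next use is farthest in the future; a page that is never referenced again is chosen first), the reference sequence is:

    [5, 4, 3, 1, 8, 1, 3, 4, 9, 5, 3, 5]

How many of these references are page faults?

6

5 -> fault, frames {5}
4 -> fault, frames {5,4}
3 -> fault, frames {5,4,3}
1 -> fault, frames {5,4,3,1}
8 -> fault, frames {5,4,3,1,8}
1 -> hit
3 -> hit
4 -> hit
9 -> fault, evict 8, frames {5,4,3,1,9}
5 -> hit
3 -> hit
5 -> hit
Page faults: 6.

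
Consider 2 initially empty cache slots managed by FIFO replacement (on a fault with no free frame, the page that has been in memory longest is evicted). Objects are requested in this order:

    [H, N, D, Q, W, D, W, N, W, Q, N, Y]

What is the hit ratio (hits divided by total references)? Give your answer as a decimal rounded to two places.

H → miss, frames (H)
N → miss, frames (H N)
D → miss, evict H, frames (N D)
Q → miss, evict N, frames (D Q)
W → miss, evict D, frames (Q W)
D → miss, evict Q, frames (W D)
W → hit
N → miss, evict W, frames (D N)
W → miss, evict D, frames (N W)
Q → miss, evict N, frames (W Q)
N → miss, evict W, frames (Q N)
Y → miss, evict Q, frames (N Y)
Hits: 1 of 12 references → 1/12 = 0.0833.

0.08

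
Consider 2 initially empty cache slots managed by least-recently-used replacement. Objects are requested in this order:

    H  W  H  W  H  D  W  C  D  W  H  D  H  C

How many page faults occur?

10

H -> fault, frames {H}
W -> fault, frames {H,W}
H -> hit
W -> hit
H -> hit
D -> fault, evict W, frames {H,D}
W -> fault, evict H, frames {D,W}
C -> fault, evict D, frames {W,C}
D -> fault, evict W, frames {C,D}
W -> fault, evict C, frames {D,W}
H -> fault, evict D, frames {W,H}
D -> fault, evict W, frames {H,D}
H -> hit
C -> fault, evict D, frames {H,C}
Page faults: 10.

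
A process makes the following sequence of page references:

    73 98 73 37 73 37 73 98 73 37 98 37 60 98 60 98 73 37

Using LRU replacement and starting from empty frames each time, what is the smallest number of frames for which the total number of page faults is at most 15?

2

f=1: 18 faults
f=2: 10 faults
f=3: 6 faults
f=4: 4 faults
Smallest f with faults ≤ 15 is 2.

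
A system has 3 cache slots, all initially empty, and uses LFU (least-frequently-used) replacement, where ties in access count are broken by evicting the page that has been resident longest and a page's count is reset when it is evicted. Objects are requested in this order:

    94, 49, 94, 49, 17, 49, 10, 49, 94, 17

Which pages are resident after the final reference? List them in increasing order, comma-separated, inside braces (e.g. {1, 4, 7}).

{17, 49, 94}

94 -> miss, frames [94]
49 -> miss, frames [94, 49]
94 -> hit
49 -> hit
17 -> miss, frames [94, 49, 17]
49 -> hit
10 -> miss, evict 17, frames [94, 49, 10]
49 -> hit
94 -> hit
17 -> miss, evict 10, frames [94, 49, 17]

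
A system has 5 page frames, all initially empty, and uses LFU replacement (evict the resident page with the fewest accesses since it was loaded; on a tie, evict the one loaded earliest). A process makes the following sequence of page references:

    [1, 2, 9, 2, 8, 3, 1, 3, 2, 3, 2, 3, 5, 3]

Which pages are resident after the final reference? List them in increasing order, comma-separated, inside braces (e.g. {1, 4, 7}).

1 → fault, frames {1}
2 → fault, frames {1,2}
9 → fault, frames {1,2,9}
2 → hit
8 → fault, frames {1,2,9,8}
3 → fault, frames {1,2,9,8,3}
1 → hit
3 → hit
2 → hit
3 → hit
2 → hit
3 → hit
5 → fault, evict 9, frames {1,2,8,3,5}
3 → hit

{1, 2, 3, 5, 8}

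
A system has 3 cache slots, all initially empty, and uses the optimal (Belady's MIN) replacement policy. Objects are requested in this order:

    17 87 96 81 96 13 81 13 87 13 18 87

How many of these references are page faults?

17: fault, frames [17]
87: fault, frames [17, 87]
96: fault, frames [17, 87, 96]
81: fault, evict 17, frames [87, 96, 81]
96: hit
13: fault, evict 96, frames [87, 81, 13]
81: hit
13: hit
87: hit
13: hit
18: fault, evict 13, frames [87, 81, 18]
87: hit
Page faults: 6.

6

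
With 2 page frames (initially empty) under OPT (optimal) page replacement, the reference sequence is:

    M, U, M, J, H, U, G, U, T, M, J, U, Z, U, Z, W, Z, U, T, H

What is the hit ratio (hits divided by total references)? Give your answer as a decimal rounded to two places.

M -> fault, frames [M]
U -> fault, frames [M, U]
M -> hit
J -> fault, evict M, frames [U, J]
H -> fault, evict J, frames [U, H]
U -> hit
G -> fault, evict H, frames [U, G]
U -> hit
T -> fault, evict G, frames [U, T]
M -> fault, evict T, frames [U, M]
J -> fault, evict M, frames [U, J]
U -> hit
Z -> fault, evict J, frames [U, Z]
U -> hit
Z -> hit
W -> fault, evict U, frames [Z, W]
Z -> hit
U -> fault, evict W, frames [Z, U]
T -> fault, evict U, frames [Z, T]
H -> fault, evict T, frames [Z, H]
Hits: 7 of 20 references → 7/20 = 0.3500.

0.35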